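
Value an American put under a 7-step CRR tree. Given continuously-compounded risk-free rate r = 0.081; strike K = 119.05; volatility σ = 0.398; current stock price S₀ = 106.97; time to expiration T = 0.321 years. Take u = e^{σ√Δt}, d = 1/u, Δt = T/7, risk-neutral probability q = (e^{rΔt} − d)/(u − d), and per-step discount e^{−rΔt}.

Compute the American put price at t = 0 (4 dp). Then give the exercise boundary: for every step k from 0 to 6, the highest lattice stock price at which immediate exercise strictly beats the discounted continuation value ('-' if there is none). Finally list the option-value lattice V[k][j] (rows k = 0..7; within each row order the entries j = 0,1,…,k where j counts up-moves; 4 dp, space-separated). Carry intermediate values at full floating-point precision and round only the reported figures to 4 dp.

params: Δt=0.04586 u=1.08897 d=0.91830 q=0.50051 e^(-rΔt)=0.99629
t_7 payoffs: 60.1438 49.1962 36.2141 20.8192 2.5633 0.0000 0.0000 0.0000
t_6: node(6,0) S=64.1469 payoff=54.9031 vs cont=54.4617 → 54.9031 [stop]  node(6,1) S=76.0684 payoff=42.9816 vs cont=42.5402 → 42.9816 [stop]  node(6,2) S=90.2055 payoff=28.8445 vs cont=28.4031 → 28.8445 [stop]  node(6,3) S=106.9700 payoff=12.0800 vs cont=11.6386 → 12.0800 [stop]  node(6,4) S=126.8501 payoff=0.0000 vs cont=1.2756 → 1.2756 [wait]  node(6,5) S=150.4249 payoff=0.0000 vs cont=0.0000 → 0.0000 [wait]  node(6,6) S=178.3810 payoff=0.0000 vs cont=0.0000 → 0.0000 [wait]  ⇒ S*(6)=106.9700
t_5: node(5,0) S=69.8538 payoff=49.1962 vs cont=48.7548 → 49.1962 [stop]  node(5,1) S=82.8359 payoff=36.2141 vs cont=35.7727 → 36.2141 [stop]  node(5,2) S=98.2308 payoff=20.8192 vs cont=20.3778 → 20.8192 [stop]  node(5,3) S=116.4867 payoff=2.5633 vs cont=6.6475 → 6.6475 [wait]  node(5,4) S=138.1355 payoff=0.0000 vs cont=0.6348 → 0.6348 [wait]  node(5,5) S=163.8076 payoff=0.0000 vs cont=0.0000 → 0.0000 [wait]  ⇒ S*(5)=98.2308
t_4: node(4,0) S=76.0684 payoff=42.9816 vs cont=42.5402 → 42.9816 [stop]  node(4,1) S=90.2055 payoff=28.8445 vs cont=28.4031 → 28.8445 [stop]  node(4,2) S=106.9700 payoff=12.0800 vs cont=13.6753 → 13.6753 [wait]  node(4,3) S=126.8501 payoff=0.0000 vs cont=3.6246 → 3.6246 [wait]  node(4,4) S=150.4249 payoff=0.0000 vs cont=0.3159 → 0.3159 [wait]  ⇒ S*(4)=90.2055
t_3: node(3,0) S=82.8359 payoff=36.2141 vs cont=35.7727 → 36.2141 [stop]  node(3,1) S=98.2308 payoff=20.8192 vs cont=21.1733 → 21.1733 [wait]  node(3,2) S=116.4867 payoff=2.5633 vs cont=8.6127 → 8.6127 [wait]  node(3,3) S=138.1355 payoff=0.0000 vs cont=1.9613 → 1.9613 [wait]  ⇒ S*(3)=82.8359
t_2: node(2,0) S=90.2055 payoff=28.8445 vs cont=28.5797 → 28.8445 [stop]  node(2,1) S=106.9700 payoff=12.0800 vs cont=14.8314 → 14.8314 [wait]  node(2,2) S=126.8501 payoff=0.0000 vs cont=5.2640 → 5.2640 [wait]  ⇒ S*(2)=90.2055
t_1: node(1,0) S=98.2308 payoff=20.8192 vs cont=21.7499 → 21.7499 [wait]  node(1,1) S=116.4867 payoff=2.5633 vs cont=10.0056 → 10.0056 [wait]  ⇒ S*(1)=-
t_0: node(0,0) S=106.9700 payoff=12.0800 vs cont=15.8129 → 15.8129 [wait]  ⇒ S*(0)=-

price = 15.8129
boundary = - - 90.2055 82.8359 90.2055 98.2308 106.9700
tree:
15.8129
21.7499 10.0056
28.8445 14.8314 5.2640
36.2141 21.1733 8.6127 1.9613
42.9816 28.8445 13.6753 3.6246 0.3159
49.1962 36.2141 20.8192 6.6475 0.6348 0.0000
54.9031 42.9816 28.8445 12.0800 1.2756 0.0000 0.0000
60.1438 49.1962 36.2141 20.8192 2.5633 0.0000 0.0000 0.0000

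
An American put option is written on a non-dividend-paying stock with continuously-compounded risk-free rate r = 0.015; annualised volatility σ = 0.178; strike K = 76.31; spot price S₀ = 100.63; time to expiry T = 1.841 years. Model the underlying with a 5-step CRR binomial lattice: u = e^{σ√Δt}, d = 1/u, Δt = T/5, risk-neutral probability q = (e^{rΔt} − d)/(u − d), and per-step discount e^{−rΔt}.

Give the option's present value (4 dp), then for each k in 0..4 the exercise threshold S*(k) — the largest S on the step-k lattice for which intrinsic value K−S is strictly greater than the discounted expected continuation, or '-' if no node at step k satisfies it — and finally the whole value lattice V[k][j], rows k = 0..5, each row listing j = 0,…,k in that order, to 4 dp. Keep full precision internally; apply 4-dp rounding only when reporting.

Δt=0.36820, u=1.11406, d=0.89762, q=0.49861, disc=e^(-rΔt)=0.99449
k=5 terminal: V=max(K-S,0) → 17.6708 3.5314 0.0000 0.0000 0.0000 0.0000
k=4: j=0 S=65.3275 intr=10.9825 cont=10.5622 V=10.9825[EX]; j=1 S=81.0796 intr=0.0000 cont=1.7608 V=1.7608[hold]; j=2 S=100.6300 intr=0.0000 cont=0.0000 V=0.0000[hold]; j=3 S=124.8945 intr=0.0000 cont=0.0000 V=0.0000[hold]; j=4 S=155.0098 intr=0.0000 cont=0.0000 V=0.0000[hold]  S*(4)=65.3275
k=3: j=0 S=72.7786 intr=3.5314 cont=6.3493 V=6.3493[hold]; j=1 S=90.3274 intr=0.0000 cont=0.8780 V=0.8780[hold]; j=2 S=112.1077 intr=0.0000 cont=0.0000 V=0.0000[hold]; j=3 S=139.1398 intr=0.0000 cont=0.0000 V=0.0000[hold]  S*(3)=-
k=2: j=0 S=81.0796 intr=0.0000 cont=3.6013 V=3.6013[hold]; j=1 S=100.6300 intr=0.0000 cont=0.4378 V=0.4378[hold]; j=2 S=124.8945 intr=0.0000 cont=0.0000 V=0.0000[hold]  S*(2)=-
k=1: j=0 S=90.3274 intr=0.0000 cont=2.0128 V=2.0128[hold]; j=1 S=112.1077 intr=0.0000 cont=0.2183 V=0.2183[hold]  S*(1)=-
k=0: j=0 S=100.6300 intr=0.0000 cont=1.1119 V=1.1119[hold]  S*(0)=-

price = 1.1119
boundary = - - - - 65.3275
tree:
1.1119
2.0128 0.2183
3.6013 0.4378 0.0000
6.3493 0.8780 0.0000 0.0000
10.9825 1.7608 0.0000 0.0000 0.0000
17.6708 3.5314 0.0000 0.0000 0.0000 0.0000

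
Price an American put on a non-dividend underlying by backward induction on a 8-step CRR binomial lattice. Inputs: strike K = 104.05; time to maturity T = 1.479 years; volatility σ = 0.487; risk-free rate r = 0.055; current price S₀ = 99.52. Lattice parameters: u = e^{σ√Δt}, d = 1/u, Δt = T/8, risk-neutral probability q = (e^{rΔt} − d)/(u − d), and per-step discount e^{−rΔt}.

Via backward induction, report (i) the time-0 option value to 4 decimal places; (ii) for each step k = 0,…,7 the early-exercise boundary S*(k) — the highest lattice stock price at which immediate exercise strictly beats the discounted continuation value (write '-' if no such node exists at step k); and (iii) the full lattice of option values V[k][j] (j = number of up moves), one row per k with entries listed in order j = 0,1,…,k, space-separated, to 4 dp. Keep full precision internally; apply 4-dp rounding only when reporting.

Δt=0.18488  u=1.23293  d=0.81107  q=0.47207  discount=0.98988
step 8 (expiry): payoffs max(K−S,0) = 85.4122 75.7182 60.9822 38.5816 4.5300 0.0000 0.0000 0.0000 0.0000
step 7: (k=7,j=0): S=22.9792, (K−S)⁺=81.0708, hold=80.0182 ⇒ V=81.0708 exercise | (k=7,j=1): S=34.9312, (K−S)⁺=69.1188, hold=68.0662 ⇒ V=69.1188 exercise | (k=7,j=2): S=53.0997, (K−S)⁺=50.9503, hold=49.8977 ⇒ V=50.9503 exercise | (k=7,j=3): S=80.7181, (K−S)⁺=23.3319, hold=22.2793 ⇒ V=23.3319 exercise | (k=7,j=4): S=122.7015, (K−S)⁺=0.0000, hold=2.3673 ⇒ V=2.3673 continue | (k=7,j=5): S=186.5214, (K−S)⁺=0.0000, hold=0.0000 ⇒ V=0.0000 continue | (k=7,j=6): S=283.5356, (K−S)⁺=0.0000, hold=0.0000 ⇒ V=0.0000 continue | (k=7,j=7): S=431.0092, (K−S)⁺=0.0000, hold=0.0000 ⇒ V=0.0000 continue  boundary S*=80.7181
step 6: (k=6,j=0): S=28.3318, (K−S)⁺=75.7182, hold=74.6656 ⇒ V=75.7182 exercise | (k=6,j=1): S=43.0678, (K−S)⁺=60.9822, hold=59.9296 ⇒ V=60.9822 exercise | (k=6,j=2): S=65.4684, (K−S)⁺=38.5816, hold=37.5290 ⇒ V=38.5816 exercise | (k=6,j=3): S=99.5200, (K−S)⁺=4.5300, hold=13.2993 ⇒ V=13.2993 continue | (k=6,j=4): S=151.2827, (K−S)⁺=0.0000, hold=1.2372 ⇒ V=1.2372 continue | (k=6,j=5): S=229.9684, (K−S)⁺=0.0000, hold=0.0000 ⇒ V=0.0000 continue | (k=6,j=6): S=349.5804, (K−S)⁺=0.0000, hold=0.0000 ⇒ V=0.0000 continue  boundary S*=65.4684
step 5: (k=5,j=0): S=34.9312, (K−S)⁺=69.1188, hold=68.0662 ⇒ V=69.1188 exercise | (k=5,j=1): S=53.0997, (K−S)⁺=50.9503, hold=49.8977 ⇒ V=50.9503 exercise | (k=5,j=2): S=80.7181, (K−S)⁺=23.3319, hold=26.3771 ⇒ V=26.3771 continue | (k=5,j=3): S=122.7015, (K−S)⁺=0.0000, hold=7.5282 ⇒ V=7.5282 continue | (k=5,j=4): S=186.5214, (K−S)⁺=0.0000, hold=0.6465 ⇒ V=0.6465 continue | (k=5,j=5): S=283.5356, (K−S)⁺=0.0000, hold=0.0000 ⇒ V=0.0000 continue  boundary S*=53.0997
step 4: (k=4,j=0): S=43.0678, (K−S)⁺=60.9822, hold=59.9296 ⇒ V=60.9822 exercise | (k=4,j=1): S=65.4684, (K−S)⁺=38.5816, hold=38.9520 ⇒ V=38.9520 continue | (k=4,j=2): S=99.5200, (K−S)⁺=4.5300, hold=17.3023 ⇒ V=17.3023 continue | (k=4,j=3): S=151.2827, (K−S)⁺=0.0000, hold=4.2363 ⇒ V=4.2363 continue | (k=4,j=4): S=229.9684, (K−S)⁺=0.0000, hold=0.3379 ⇒ V=0.3379 continue  boundary S*=43.0678
step 3: (k=3,j=0): S=53.0997, (K−S)⁺=50.9503, hold=50.0707 ⇒ V=50.9503 exercise | (k=3,j=1): S=80.7181, (K−S)⁺=23.3319, hold=28.4412 ⇒ V=28.4412 continue | (k=3,j=2): S=122.7015, (K−S)⁺=0.0000, hold=11.0216 ⇒ V=11.0216 continue | (k=3,j=3): S=186.5214, (K−S)⁺=0.0000, hold=2.3717 ⇒ V=2.3717 continue  boundary S*=53.0997
step 2: (k=2,j=0): S=65.4684, (K−S)⁺=38.5816, hold=39.9165 ⇒ V=39.9165 continue | (k=2,j=1): S=99.5200, (K−S)⁺=4.5300, hold=20.0135 ⇒ V=20.0135 continue | (k=2,j=2): S=151.2827, (K−S)⁺=0.0000, hold=6.8681 ⇒ V=6.8681 continue  boundary S*=-
step 1: (k=1,j=0): S=80.7181, (K−S)⁺=23.3319, hold=30.2122 ⇒ V=30.2122 continue | (k=1,j=1): S=122.7015, (K−S)⁺=0.0000, hold=13.6683 ⇒ V=13.6683 continue  boundary S*=-
step 0: (k=0,j=0): S=99.5200, (K−S)⁺=4.5300, hold=22.1757 ⇒ V=22.1757 continue  boundary S*=-

price = 22.1757
boundary = - - - 53.0997 43.0678 53.0997 65.4684 80.7181
tree:
22.1757
30.2122 13.6683
39.9165 20.0135 6.8681
50.9503 28.4412 11.0216 2.3717
60.9822 38.9520 17.3023 4.2363 0.3379
69.1188 50.9503 26.3771 7.5282 0.6465 0.0000
75.7182 60.9822 38.5816 13.2993 1.2372 0.0000 0.0000
81.0708 69.1188 50.9503 23.3319 2.3673 0.0000 0.0000 0.0000
85.4122 75.7182 60.9822 38.5816 4.5300 0.0000 0.0000 0.0000 0.0000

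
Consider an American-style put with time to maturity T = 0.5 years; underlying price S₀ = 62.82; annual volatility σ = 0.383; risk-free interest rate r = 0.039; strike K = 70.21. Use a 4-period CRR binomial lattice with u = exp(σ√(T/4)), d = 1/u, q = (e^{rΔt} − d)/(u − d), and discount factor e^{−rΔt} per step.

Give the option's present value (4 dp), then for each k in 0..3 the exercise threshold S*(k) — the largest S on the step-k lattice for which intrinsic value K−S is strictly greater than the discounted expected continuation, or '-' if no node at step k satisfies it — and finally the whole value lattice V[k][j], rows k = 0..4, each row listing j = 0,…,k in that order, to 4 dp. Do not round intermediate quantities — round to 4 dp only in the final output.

price = 11.1265
boundary = - - 47.9161 54.8643
tree:
11.1265
16.1196 5.9197
22.2939 9.7047 1.9471
28.3621 15.3457 3.7933 0.0000
33.6619 22.2939 7.3900 0.0000 0.0000

Δt=0.12500, u=1.14501, d=0.87336, q=0.48419, disc=e^(-rΔt)=0.99514
k=4 terminal: V=max(K-S,0) → 33.6619 22.2939 7.3900 0.0000 0.0000
k=3: j=0 S=41.8479 intr=28.3621 cont=28.0207 V=28.3621[EX]; j=1 S=54.8643 intr=15.3457 cont=15.0043 V=15.3457[EX]; j=2 S=71.9294 intr=0.0000 cont=3.7933 V=3.7933[hold]; j=3 S=94.3024 intr=0.0000 cont=0.0000 V=0.0000[hold]  S*(3)=54.8643
k=2: j=0 S=47.9161 intr=22.2939 cont=21.9525 V=22.2939[EX]; j=1 S=62.8200 intr=7.3900 cont=9.7047 V=9.7047[hold]; j=2 S=82.3596 intr=0.0000 cont=1.9471 V=1.9471[hold]  S*(2)=47.9161
k=1: j=0 S=54.8643 intr=15.3457 cont=16.1196 V=16.1196[hold]; j=1 S=71.9294 intr=0.0000 cont=5.9197 V=5.9197[hold]  S*(1)=-
k=0: j=0 S=62.8200 intr=7.3900 cont=11.1265 V=11.1265[hold]  S*(0)=-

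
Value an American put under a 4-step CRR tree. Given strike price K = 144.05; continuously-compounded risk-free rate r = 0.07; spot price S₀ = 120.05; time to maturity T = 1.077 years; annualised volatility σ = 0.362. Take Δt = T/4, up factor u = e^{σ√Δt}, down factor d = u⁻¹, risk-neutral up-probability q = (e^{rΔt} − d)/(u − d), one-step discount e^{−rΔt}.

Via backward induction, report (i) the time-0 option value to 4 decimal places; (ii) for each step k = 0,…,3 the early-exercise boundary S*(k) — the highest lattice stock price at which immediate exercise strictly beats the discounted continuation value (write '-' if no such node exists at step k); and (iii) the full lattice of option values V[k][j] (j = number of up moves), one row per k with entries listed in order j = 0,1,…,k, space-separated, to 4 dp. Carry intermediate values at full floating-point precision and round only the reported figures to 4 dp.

price = 29.7174
boundary = - 99.4912 82.4531 99.4912
tree:
29.7174
44.5588 16.2067
61.5969 27.4870 5.6968
75.7172 44.5588 11.6929 0.0000
87.4193 61.5969 24.0000 0.0000 0.0000

Δt=0.26925, u=1.20664, d=0.82875, q=0.50353, disc=e^(-rΔt)=0.98133
k=4 terminal: V=max(K-S,0) → 87.4193 61.5969 24.0000 0.0000 0.0000
k=3: j=0 S=68.3328 intr=75.7172 cont=73.0276 V=75.7172[EX]; j=1 S=99.4912 intr=44.5588 cont=41.8693 V=44.5588[EX]; j=2 S=144.8571 intr=0.0000 cont=11.6929 V=11.6929[hold]; j=3 S=210.9089 intr=0.0000 cont=0.0000 V=0.0000[hold]  S*(3)=99.4912
k=2: j=0 S=82.4531 intr=61.5969 cont=58.9073 V=61.5969[EX]; j=1 S=120.0500 intr=24.0000 cont=27.4870 V=27.4870[hold]; j=2 S=174.7903 intr=0.0000 cont=5.6968 V=5.6968[hold]  S*(2)=82.4531
k=1: j=0 S=99.4912 intr=44.5588 cont=43.5923 V=44.5588[EX]; j=1 S=144.8571 intr=0.0000 cont=16.2067 V=16.2067[hold]  S*(1)=99.4912
k=0: j=0 S=120.0500 intr=24.0000 cont=29.7174 V=29.7174[hold]  S*(0)=-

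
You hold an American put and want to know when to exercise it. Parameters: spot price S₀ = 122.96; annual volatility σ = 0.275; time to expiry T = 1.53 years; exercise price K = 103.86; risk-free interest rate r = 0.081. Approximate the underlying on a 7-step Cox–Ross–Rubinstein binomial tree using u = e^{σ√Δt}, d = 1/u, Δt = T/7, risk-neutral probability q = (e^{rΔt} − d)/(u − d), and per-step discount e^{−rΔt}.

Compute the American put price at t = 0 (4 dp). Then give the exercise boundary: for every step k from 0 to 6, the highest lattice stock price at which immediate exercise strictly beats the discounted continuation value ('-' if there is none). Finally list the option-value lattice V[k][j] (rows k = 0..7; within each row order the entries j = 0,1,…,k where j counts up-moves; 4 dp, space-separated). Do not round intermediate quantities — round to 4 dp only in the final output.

price = 4.2609
boundary = - - - 83.6096 73.5225 83.6096 73.5225
tree:
4.2609
7.4018 1.6965
12.4780 3.2743 0.3936
20.2504 6.1963 0.8656 0.0000
30.3375 11.4175 1.9038 0.0000 0.0000
39.2077 20.2504 4.1868 0.0000 0.0000 0.0000
47.0077 30.3375 9.2079 0.0000 0.0000 0.0000 0.0000
53.8666 39.2077 20.2504 0.0000 0.0000 0.0000 0.0000 0.0000

Δt=0.21857  u=1.13720  d=0.87935  q=0.53718  discount=0.98245
step 7 (expiry): payoffs max(K−S,0) = 53.8666 39.2077 20.2504 0.0000 0.0000 0.0000 0.0000 0.0000
step 6: (k=6,j=0): S=56.8523, (K−S)⁺=47.0077, hold=45.1851 ⇒ V=47.0077 exercise | (k=6,j=1): S=73.5225, (K−S)⁺=30.3375, hold=28.5149 ⇒ V=30.3375 exercise | (k=6,j=2): S=95.0806, (K−S)⁺=8.7794, hold=9.2079 ⇒ V=9.2079 continue | (k=6,j=3): S=122.9600, (K−S)⁺=0.0000, hold=0.0000 ⇒ V=0.0000 continue | (k=6,j=4): S=159.0141, (K−S)⁺=0.0000, hold=0.0000 ⇒ V=0.0000 continue | (k=6,j=5): S=205.6400, (K−S)⁺=0.0000, hold=0.0000 ⇒ V=0.0000 continue | (k=6,j=6): S=265.9374, (K−S)⁺=0.0000, hold=0.0000 ⇒ V=0.0000 continue  boundary S*=73.5225
step 5: (k=5,j=0): S=64.6523, (K−S)⁺=39.2077, hold=37.3851 ⇒ V=39.2077 exercise | (k=5,j=1): S=83.6096, (K−S)⁺=20.2504, hold=18.6540 ⇒ V=20.2504 exercise | (k=5,j=2): S=108.1255, (K−S)⁺=0.0000, hold=4.1868 ⇒ V=4.1868 continue | (k=5,j=3): S=139.8298, (K−S)⁺=0.0000, hold=0.0000 ⇒ V=0.0000 continue | (k=5,j=4): S=180.8305, (K−S)⁺=0.0000, hold=0.0000 ⇒ V=0.0000 continue | (k=5,j=5): S=233.8533, (K−S)⁺=0.0000, hold=0.0000 ⇒ V=0.0000 continue  boundary S*=83.6096
step 4: (k=4,j=0): S=73.5225, (K−S)⁺=30.3375, hold=28.5149 ⇒ V=30.3375 exercise | (k=4,j=1): S=95.0806, (K−S)⁺=8.7794, hold=11.4175 ⇒ V=11.4175 continue | (k=4,j=2): S=122.9600, (K−S)⁺=0.0000, hold=1.9038 ⇒ V=1.9038 continue | (k=4,j=3): S=159.0141, (K−S)⁺=0.0000, hold=0.0000 ⇒ V=0.0000 continue | (k=4,j=4): S=205.6400, (K−S)⁺=0.0000, hold=0.0000 ⇒ V=0.0000 continue  boundary S*=73.5225
step 3: (k=3,j=0): S=83.6096, (K−S)⁺=20.2504, hold=19.8201 ⇒ V=20.2504 exercise | (k=3,j=1): S=108.1255, (K−S)⁺=0.0000, hold=6.1963 ⇒ V=6.1963 continue | (k=3,j=2): S=139.8298, (K−S)⁺=0.0000, hold=0.8656 ⇒ V=0.8656 continue | (k=3,j=3): S=180.8305, (K−S)⁺=0.0000, hold=0.0000 ⇒ V=0.0000 continue  boundary S*=83.6096
step 2: (k=2,j=0): S=95.0806, (K−S)⁺=8.7794, hold=12.4780 ⇒ V=12.4780 continue | (k=2,j=1): S=122.9600, (K−S)⁺=0.0000, hold=3.2743 ⇒ V=3.2743 continue | (k=2,j=2): S=159.0141, (K−S)⁺=0.0000, hold=0.3936 ⇒ V=0.3936 continue  boundary S*=-
step 1: (k=1,j=0): S=108.1255, (K−S)⁺=0.0000, hold=7.4018 ⇒ V=7.4018 continue | (k=1,j=1): S=139.8298, (K−S)⁺=0.0000, hold=1.6965 ⇒ V=1.6965 continue  boundary S*=-
step 0: (k=0,j=0): S=122.9600, (K−S)⁺=0.0000, hold=4.2609 ⇒ V=4.2609 continue  boundary S*=-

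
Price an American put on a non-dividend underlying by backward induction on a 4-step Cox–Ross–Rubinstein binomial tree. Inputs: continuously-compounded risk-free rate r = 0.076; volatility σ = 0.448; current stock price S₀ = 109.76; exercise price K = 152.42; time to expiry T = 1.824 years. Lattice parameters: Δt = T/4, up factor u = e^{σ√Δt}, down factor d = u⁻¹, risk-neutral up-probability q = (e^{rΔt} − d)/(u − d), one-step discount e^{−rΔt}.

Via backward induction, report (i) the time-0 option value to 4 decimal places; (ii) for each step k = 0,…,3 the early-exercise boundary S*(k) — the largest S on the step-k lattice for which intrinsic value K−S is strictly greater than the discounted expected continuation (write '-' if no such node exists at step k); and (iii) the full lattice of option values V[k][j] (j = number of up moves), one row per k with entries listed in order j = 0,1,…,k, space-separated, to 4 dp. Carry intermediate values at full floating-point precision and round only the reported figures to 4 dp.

Δt=0.45600, u=1.35327, d=0.73895, q=0.48234, disc=e^(-rΔt)=0.96594
k=4 terminal: V=max(K-S,0) → 119.6931 92.4858 42.6600 0.0000 0.0000
k=3: j=0 S=44.2884 intr=108.1316 cont=102.9398 V=108.1316[EX]; j=1 S=81.1072 intr=71.3128 cont=66.1210 V=71.3128[EX]; j=2 S=148.5350 intr=3.8850 cont=21.3310 V=21.3310[hold]; j=3 S=272.0183 intr=0.0000 cont=0.0000 V=0.0000[hold]  S*(3)=81.1072
k=2: j=0 S=59.9342 intr=92.4858 cont=87.2940 V=92.4858[EX]; j=1 S=109.7600 intr=42.6600 cont=45.5966 V=45.5966[hold]; j=2 S=201.0081 intr=0.0000 cont=10.6660 V=10.6660[hold]  S*(2)=59.9342
k=1: j=0 S=81.1072 intr=71.3128 cont=67.4892 V=71.3128[EX]; j=1 S=148.5350 intr=3.8850 cont=27.7688 V=27.7688[hold]  S*(1)=81.1072
k=0: j=0 S=109.7600 intr=42.6600 cont=48.5960 V=48.5960[hold]  S*(0)=-

price = 48.5960
boundary = - 81.1072 59.9342 81.1072
tree:
48.5960
71.3128 27.7688
92.4858 45.5966 10.6660
108.1316 71.3128 21.3310 0.0000
119.6931 92.4858 42.6600 0.0000 0.0000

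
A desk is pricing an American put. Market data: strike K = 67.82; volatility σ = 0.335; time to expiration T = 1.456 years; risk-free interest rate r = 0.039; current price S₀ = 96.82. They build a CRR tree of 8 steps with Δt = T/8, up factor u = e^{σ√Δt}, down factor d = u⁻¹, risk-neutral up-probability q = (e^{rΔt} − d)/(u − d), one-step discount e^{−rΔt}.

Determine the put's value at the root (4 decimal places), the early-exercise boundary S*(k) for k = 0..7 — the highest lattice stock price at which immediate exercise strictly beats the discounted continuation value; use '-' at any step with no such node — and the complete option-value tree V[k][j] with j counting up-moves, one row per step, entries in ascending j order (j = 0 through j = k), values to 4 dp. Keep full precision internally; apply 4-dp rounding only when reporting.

Δt=0.18200  u=1.15363  d=0.86683  q=0.48917  discount=0.99293
step 8 (expiry): payoffs max(K−S,0) = 36.9580 26.7467 13.1568 0.0000 0.0000 0.0000 0.0000 0.0000 0.0000
step 7: (k=7,j=0): S=35.6034, (K−S)⁺=32.2166, hold=31.7369 ⇒ V=32.2166 exercise | (k=7,j=1): S=47.3835, (K−S)⁺=20.4365, hold=19.9568 ⇒ V=20.4365 exercise | (k=7,j=2): S=63.0612, (K−S)⁺=4.7588, hold=6.6734 ⇒ V=6.6734 continue | (k=7,j=3): S=83.9262, (K−S)⁺=0.0000, hold=0.0000 ⇒ V=0.0000 continue | (k=7,j=4): S=111.6947, (K−S)⁺=0.0000, hold=0.0000 ⇒ V=0.0000 continue | (k=7,j=5): S=148.6510, (K−S)⁺=0.0000, hold=0.0000 ⇒ V=0.0000 continue | (k=7,j=6): S=197.8349, (K−S)⁺=0.0000, hold=0.0000 ⇒ V=0.0000 continue | (k=7,j=7): S=263.2923, (K−S)⁺=0.0000, hold=0.0000 ⇒ V=0.0000 continue  boundary S*=47.3835
step 6: (k=6,j=0): S=41.0733, (K−S)⁺=26.7467, hold=26.2670 ⇒ V=26.7467 exercise | (k=6,j=1): S=54.6632, (K−S)⁺=13.1568, hold=13.6071 ⇒ V=13.6071 continue | (k=6,j=2): S=72.7495, (K−S)⁺=0.0000, hold=3.3849 ⇒ V=3.3849 continue | (k=6,j=3): S=96.8200, (K−S)⁺=0.0000, hold=0.0000 ⇒ V=0.0000 continue | (k=6,j=4): S=128.8547, (K−S)⁺=0.0000, hold=0.0000 ⇒ V=0.0000 continue | (k=6,j=5): S=171.4887, (K−S)⁺=0.0000, hold=0.0000 ⇒ V=0.0000 continue | (k=6,j=6): S=228.2289, (K−S)⁺=0.0000, hold=0.0000 ⇒ V=0.0000 continue  boundary S*=41.0733
step 5: (k=5,j=0): S=47.3835, (K−S)⁺=20.4365, hold=20.1755 ⇒ V=20.4365 exercise | (k=5,j=1): S=63.0612, (K−S)⁺=4.7588, hold=8.5458 ⇒ V=8.5458 continue | (k=5,j=2): S=83.9262, (K−S)⁺=0.0000, hold=1.7169 ⇒ V=1.7169 continue | (k=5,j=3): S=111.6947, (K−S)⁺=0.0000, hold=0.0000 ⇒ V=0.0000 continue | (k=5,j=4): S=148.6510, (K−S)⁺=0.0000, hold=0.0000 ⇒ V=0.0000 continue | (k=5,j=5): S=197.8349, (K−S)⁺=0.0000, hold=0.0000 ⇒ V=0.0000 continue  boundary S*=47.3835
step 4: (k=4,j=0): S=54.6632, (K−S)⁺=13.1568, hold=14.5166 ⇒ V=14.5166 continue | (k=4,j=1): S=72.7495, (K−S)⁺=0.0000, hold=5.1685 ⇒ V=5.1685 continue | (k=4,j=2): S=96.8200, (K−S)⁺=0.0000, hold=0.8708 ⇒ V=0.8708 continue | (k=4,j=3): S=128.8547, (K−S)⁺=0.0000, hold=0.0000 ⇒ V=0.0000 continue | (k=4,j=4): S=171.4887, (K−S)⁺=0.0000, hold=0.0000 ⇒ V=0.0000 continue  boundary S*=-
step 3: (k=3,j=0): S=63.0612, (K−S)⁺=4.7588, hold=9.8735 ⇒ V=9.8735 continue | (k=3,j=1): S=83.9262, (K−S)⁺=0.0000, hold=3.0445 ⇒ V=3.0445 continue | (k=3,j=2): S=111.6947, (K−S)⁺=0.0000, hold=0.4417 ⇒ V=0.4417 continue | (k=3,j=3): S=148.6510, (K−S)⁺=0.0000, hold=0.0000 ⇒ V=0.0000 continue  boundary S*=-
step 2: (k=2,j=0): S=72.7495, (K−S)⁺=0.0000, hold=6.4868 ⇒ V=6.4868 continue | (k=2,j=1): S=96.8200, (K−S)⁺=0.0000, hold=1.7588 ⇒ V=1.7588 continue | (k=2,j=2): S=128.8547, (K−S)⁺=0.0000, hold=0.2240 ⇒ V=0.2240 continue  boundary S*=-
step 1: (k=1,j=0): S=83.9262, (K−S)⁺=0.0000, hold=4.1445 ⇒ V=4.1445 continue | (k=1,j=1): S=111.6947, (K−S)⁺=0.0000, hold=1.0009 ⇒ V=1.0009 continue  boundary S*=-
step 0: (k=0,j=0): S=96.8200, (K−S)⁺=0.0000, hold=2.5883 ⇒ V=2.5883 continue  boundary S*=-

price = 2.5883
boundary = - - - - - 47.3835 41.0733 47.3835
tree:
2.5883
4.1445 1.0009
6.4868 1.7588 0.2240
9.8735 3.0445 0.4417 0.0000
14.5166 5.1685 0.8708 0.0000 0.0000
20.4365 8.5458 1.7169 0.0000 0.0000 0.0000
26.7467 13.6071 3.3849 0.0000 0.0000 0.0000 0.0000
32.2166 20.4365 6.6734 0.0000 0.0000 0.0000 0.0000 0.0000
36.9580 26.7467 13.1568 0.0000 0.0000 0.0000 0.0000 0.0000 0.0000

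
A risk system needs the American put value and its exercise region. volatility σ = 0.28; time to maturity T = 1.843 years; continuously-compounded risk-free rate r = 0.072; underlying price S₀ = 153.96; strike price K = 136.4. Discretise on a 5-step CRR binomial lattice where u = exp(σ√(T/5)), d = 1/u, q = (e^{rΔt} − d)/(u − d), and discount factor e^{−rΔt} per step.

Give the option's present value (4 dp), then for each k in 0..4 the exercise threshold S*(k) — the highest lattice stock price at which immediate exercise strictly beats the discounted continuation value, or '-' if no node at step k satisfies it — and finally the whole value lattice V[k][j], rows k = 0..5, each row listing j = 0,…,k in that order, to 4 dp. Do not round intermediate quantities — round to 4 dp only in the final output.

Δt=0.36860, u=1.18530, d=0.84367, q=0.53633, disc=e^(-rΔt)=0.97381
k=5 terminal: V=max(K-S,0) → 70.5935 43.9463 6.5087 0.0000 0.0000 0.0000
k=4: j=0 S=78.0004 intr=58.3996 cont=54.8273 V=58.3996[EX]; j=1 S=109.5853 intr=26.8147 cont=23.2424 V=26.8147[EX]; j=2 S=153.9600 intr=0.0000 cont=2.9389 V=2.9389[hold]; j=3 S=216.3035 intr=0.0000 cont=0.0000 V=0.0000[hold]; j=4 S=303.8919 intr=0.0000 cont=0.0000 V=0.0000[hold]  S*(4)=109.5853
k=3: j=0 S=92.4537 intr=43.9463 cont=40.3739 V=43.9463[EX]; j=1 S=129.8913 intr=6.5087 cont=13.6425 V=13.6425[hold]; j=2 S=182.4886 intr=0.0000 cont=1.3270 V=1.3270[hold]; j=3 S=256.3843 intr=0.0000 cont=0.0000 V=0.0000[hold]  S*(3)=92.4537
k=2: j=0 S=109.5853 intr=26.8147 cont=26.9682 V=26.9682[hold]; j=1 S=153.9600 intr=0.0000 cont=6.8531 V=6.8531[hold]; j=2 S=216.3035 intr=0.0000 cont=0.5992 V=0.5992[hold]  S*(2)=-
k=1: j=0 S=129.8913 intr=6.5087 cont=15.7562 V=15.7562[hold]; j=1 S=182.4886 intr=0.0000 cont=3.4073 V=3.4073[hold]  S*(1)=-
k=0: j=0 S=153.9600 intr=0.0000 cont=8.8939 V=8.8939[hold]  S*(0)=-

price = 8.8939
boundary = - - - 92.4537 109.5853
tree:
8.8939
15.7562 3.4073
26.9682 6.8531 0.5992
43.9463 13.6425 1.3270 0.0000
58.3996 26.8147 2.9389 0.0000 0.0000
70.5935 43.9463 6.5087 0.0000 0.0000 0.0000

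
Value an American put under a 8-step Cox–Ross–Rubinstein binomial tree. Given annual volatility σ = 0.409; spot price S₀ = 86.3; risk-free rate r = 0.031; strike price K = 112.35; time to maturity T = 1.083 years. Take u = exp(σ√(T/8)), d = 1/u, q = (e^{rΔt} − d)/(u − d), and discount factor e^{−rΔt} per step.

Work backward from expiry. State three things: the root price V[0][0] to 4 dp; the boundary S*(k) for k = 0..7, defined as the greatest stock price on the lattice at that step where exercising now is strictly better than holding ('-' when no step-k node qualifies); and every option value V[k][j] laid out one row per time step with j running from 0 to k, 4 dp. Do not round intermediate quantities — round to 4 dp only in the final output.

price = 30.7308
boundary = - - 63.8707 54.9473 63.8707 74.2431 63.8707 74.2431
tree:
30.7308
39.2344 21.6549
48.4793 29.4186 13.3122
57.4027 38.5487 19.6425 6.4714
65.0793 48.4793 27.9732 10.6587 1.9258
71.6835 57.4027 38.1069 17.0810 3.6933 0.0000
77.3649 65.0793 48.4793 26.3140 7.0829 0.0000 0.0000
82.2527 71.6835 57.4027 38.1069 13.5834 0.0000 0.0000 0.0000
86.4575 77.3649 65.0793 48.4793 26.0500 0.0000 0.0000 0.0000 0.0000

Δt=0.13537  u=1.16240  d=0.86029  q=0.47637  discount=0.99581
step 8 (expiry): payoffs max(K−S,0) = 86.4575 77.3649 65.0793 48.4793 26.0500 0.0000 0.0000 0.0000 0.0000
step 7: (k=7,j=0): S=30.0973, (K−S)⁺=82.2527, hold=81.7822 ⇒ V=82.2527 exercise | (k=7,j=1): S=40.6665, (K−S)⁺=71.6835, hold=71.2130 ⇒ V=71.6835 exercise | (k=7,j=2): S=54.9473, (K−S)⁺=57.4027, hold=56.9322 ⇒ V=57.4027 exercise | (k=7,j=3): S=74.2431, (K−S)⁺=38.1069, hold=37.6364 ⇒ V=38.1069 exercise | (k=7,j=4): S=100.3149, (K−S)⁺=12.0351, hold=13.5834 ⇒ V=13.5834 continue | (k=7,j=5): S=135.5423, (K−S)⁺=0.0000, hold=0.0000 ⇒ V=0.0000 continue | (k=7,j=6): S=183.1405, (K−S)⁺=0.0000, hold=0.0000 ⇒ V=0.0000 continue | (k=7,j=7): S=247.4536, (K−S)⁺=0.0000, hold=0.0000 ⇒ V=0.0000 continue  boundary S*=74.2431
step 6: (k=6,j=0): S=34.9851, (K−S)⁺=77.3649, hold=76.8944 ⇒ V=77.3649 exercise | (k=6,j=1): S=47.2707, (K−S)⁺=65.0793, hold=64.6088 ⇒ V=65.0793 exercise | (k=6,j=2): S=63.8707, (K−S)⁺=48.4793, hold=48.0088 ⇒ V=48.4793 exercise | (k=6,j=3): S=86.3000, (K−S)⁺=26.0500, hold=26.3140 ⇒ V=26.3140 continue | (k=6,j=4): S=116.6058, (K−S)⁺=0.0000, hold=7.0829 ⇒ V=7.0829 continue | (k=6,j=5): S=157.5541, (K−S)⁺=0.0000, hold=0.0000 ⇒ V=0.0000 continue | (k=6,j=6): S=212.8820, (K−S)⁺=0.0000, hold=0.0000 ⇒ V=0.0000 continue  boundary S*=63.8707
step 5: (k=5,j=0): S=40.6665, (K−S)⁺=71.6835, hold=71.2130 ⇒ V=71.6835 exercise | (k=5,j=1): S=54.9473, (K−S)⁺=57.4027, hold=56.9322 ⇒ V=57.4027 exercise | (k=5,j=2): S=74.2431, (K−S)⁺=38.1069, hold=37.7616 ⇒ V=38.1069 exercise | (k=5,j=3): S=100.3149, (K−S)⁺=12.0351, hold=17.0810 ⇒ V=17.0810 continue | (k=5,j=4): S=135.5423, (K−S)⁺=0.0000, hold=3.6933 ⇒ V=3.6933 continue | (k=5,j=5): S=183.1405, (K−S)⁺=0.0000, hold=0.0000 ⇒ V=0.0000 continue  boundary S*=74.2431
step 4: (k=4,j=0): S=47.2707, (K−S)⁺=65.0793, hold=64.6088 ⇒ V=65.0793 exercise | (k=4,j=1): S=63.8707, (K−S)⁺=48.4793, hold=48.0088 ⇒ V=48.4793 exercise | (k=4,j=2): S=86.3000, (K−S)⁺=26.0500, hold=27.9732 ⇒ V=27.9732 continue | (k=4,j=3): S=116.6058, (K−S)⁺=0.0000, hold=10.6587 ⇒ V=10.6587 continue | (k=4,j=4): S=157.5541, (K−S)⁺=0.0000, hold=1.9258 ⇒ V=1.9258 continue  boundary S*=63.8707
step 3: (k=3,j=0): S=54.9473, (K−S)⁺=57.4027, hold=56.9322 ⇒ V=57.4027 exercise | (k=3,j=1): S=74.2431, (K−S)⁺=38.1069, hold=38.5487 ⇒ V=38.5487 continue | (k=3,j=2): S=100.3149, (K−S)⁺=12.0351, hold=19.6425 ⇒ V=19.6425 continue | (k=3,j=3): S=135.5423, (K−S)⁺=0.0000, hold=6.4714 ⇒ V=6.4714 continue  boundary S*=54.9473
step 2: (k=2,j=0): S=63.8707, (K−S)⁺=48.4793, hold=48.2184 ⇒ V=48.4793 exercise | (k=2,j=1): S=86.3000, (K−S)⁺=26.0500, hold=29.4186 ⇒ V=29.4186 continue | (k=2,j=2): S=116.6058, (K−S)⁺=0.0000, hold=13.3122 ⇒ V=13.3122 continue  boundary S*=63.8707
step 1: (k=1,j=0): S=74.2431, (K−S)⁺=38.1069, hold=39.2344 ⇒ V=39.2344 continue | (k=1,j=1): S=100.3149, (K−S)⁺=12.0351, hold=21.6549 ⇒ V=21.6549 continue  boundary S*=-
step 0: (k=0,j=0): S=86.3000, (K−S)⁺=26.0500, hold=30.7308 ⇒ V=30.7308 continue  boundary S*=-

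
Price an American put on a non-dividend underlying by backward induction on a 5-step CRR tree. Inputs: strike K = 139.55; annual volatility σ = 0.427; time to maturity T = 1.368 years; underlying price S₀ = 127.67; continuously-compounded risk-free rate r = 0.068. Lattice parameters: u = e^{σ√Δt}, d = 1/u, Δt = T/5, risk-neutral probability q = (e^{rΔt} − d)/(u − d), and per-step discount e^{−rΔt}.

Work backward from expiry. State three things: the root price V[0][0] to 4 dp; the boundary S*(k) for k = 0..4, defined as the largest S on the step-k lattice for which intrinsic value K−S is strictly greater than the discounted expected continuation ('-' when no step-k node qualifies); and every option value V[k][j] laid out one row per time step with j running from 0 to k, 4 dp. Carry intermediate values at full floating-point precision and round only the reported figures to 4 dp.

Δt=0.27360, u=1.25026, d=0.79983, q=0.48609, disc=e^(-rΔt)=0.98157
k=5 terminal: V=max(K-S,0) → 97.7583 74.2234 37.4351 0.0000 0.0000 0.0000
k=4: j=0 S=52.2505 intr=87.2995 cont=84.7272 V=87.2995[EX]; j=1 S=81.6751 intr=57.8749 cont=55.3026 V=57.8749[EX]; j=2 S=127.6700 intr=11.8800 cont=18.8838 V=18.8838[hold]; j=3 S=199.5668 intr=0.0000 cont=0.0000 V=0.0000[hold]; j=4 S=311.9518 intr=0.0000 cont=0.0000 V=0.0000[hold]  S*(4)=81.6751
k=3: j=0 S=65.3266 intr=74.2234 cont=71.6511 V=74.2234[EX]; j=1 S=102.1149 intr=37.4351 cont=38.2045 V=38.2045[hold]; j=2 S=159.6204 intr=0.0000 cont=9.5258 V=9.5258[hold]; j=3 S=249.5099 intr=0.0000 cont=0.0000 V=0.0000[hold]  S*(3)=65.3266
k=2: j=0 S=81.6751 intr=57.8749 cont=55.6697 V=57.8749[EX]; j=1 S=127.6700 intr=11.8800 cont=23.8169 V=23.8169[hold]; j=2 S=199.5668 intr=0.0000 cont=4.8052 V=4.8052[hold]  S*(2)=81.6751
k=1: j=0 S=102.1149 intr=37.4351 cont=40.5582 V=40.5582[hold]; j=1 S=159.6204 intr=0.0000 cont=14.3069 V=14.3069[hold]  S*(1)=-
k=0: j=0 S=127.6700 intr=11.8800 cont=27.2855 V=27.2855[hold]  S*(0)=-

price = 27.2855
boundary = - - 81.6751 65.3266 81.6751
tree:
27.2855
40.5582 14.3069
57.8749 23.8169 4.8052
74.2234 38.2045 9.5258 0.0000
87.2995 57.8749 18.8838 0.0000 0.0000
97.7583 74.2234 37.4351 0.0000 0.0000 0.0000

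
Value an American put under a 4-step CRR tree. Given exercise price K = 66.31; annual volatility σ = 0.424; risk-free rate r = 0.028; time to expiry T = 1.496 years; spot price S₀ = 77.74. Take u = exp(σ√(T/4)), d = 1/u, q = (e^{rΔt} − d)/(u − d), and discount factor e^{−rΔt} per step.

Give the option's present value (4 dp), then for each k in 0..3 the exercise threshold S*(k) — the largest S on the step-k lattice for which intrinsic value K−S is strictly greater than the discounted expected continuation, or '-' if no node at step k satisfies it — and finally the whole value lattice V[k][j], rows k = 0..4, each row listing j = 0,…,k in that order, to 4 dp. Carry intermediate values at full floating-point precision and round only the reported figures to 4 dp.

price = 9.0192
boundary = - - - 35.7115
tree:
9.0192
14.1213 3.1312
21.3484 5.8123 0.0000
30.5985 10.7890 0.0000 0.0000
38.7553 20.0272 0.0000 0.0000 0.0000

params: Δt=0.37400 u=1.29602 d=0.77159 q=0.45561 e^(-rΔt)=0.98958
t_4 payoffs: 38.7553 20.0272 0.0000 0.0000 0.0000
t_3: node(3,0) S=35.7115 payoff=30.5985 vs cont=29.9078 → 30.5985 [stop]  node(3,1) S=59.9836 payoff=6.3264 vs cont=10.7890 → 10.7890 [wait]  node(3,2) S=100.7527 payoff=0.0000 vs cont=0.0000 → 0.0000 [wait]  node(3,3) S=169.2316 payoff=0.0000 vs cont=0.0000 → 0.0000 [wait]  ⇒ S*(3)=35.7115
t_2: node(2,0) S=46.2828 payoff=20.0272 vs cont=21.3484 → 21.3484 [wait]  node(2,1) S=77.7400 payoff=0.0000 vs cont=5.8123 → 5.8123 [wait]  node(2,2) S=130.5778 payoff=0.0000 vs cont=0.0000 → 0.0000 [wait]  ⇒ S*(2)=-
t_1: node(1,0) S=59.9836 payoff=6.3264 vs cont=14.1213 → 14.1213 [wait]  node(1,1) S=100.7527 payoff=0.0000 vs cont=3.1312 → 3.1312 [wait]  ⇒ S*(1)=-
t_0: node(0,0) S=77.7400 payoff=0.0000 vs cont=9.0192 → 9.0192 [wait]  ⇒ S*(0)=-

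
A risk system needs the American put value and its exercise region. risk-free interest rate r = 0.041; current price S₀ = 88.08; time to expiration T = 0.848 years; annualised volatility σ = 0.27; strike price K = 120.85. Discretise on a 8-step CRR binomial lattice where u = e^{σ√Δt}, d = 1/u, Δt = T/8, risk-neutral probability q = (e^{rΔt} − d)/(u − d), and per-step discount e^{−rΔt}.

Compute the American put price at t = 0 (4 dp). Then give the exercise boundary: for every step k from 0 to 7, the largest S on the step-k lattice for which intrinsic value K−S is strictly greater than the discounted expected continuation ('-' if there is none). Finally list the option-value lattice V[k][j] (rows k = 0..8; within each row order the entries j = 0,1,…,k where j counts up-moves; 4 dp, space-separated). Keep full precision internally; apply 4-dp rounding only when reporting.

Δt=0.10600, u=1.09189, d=0.91585, q=0.50278, disc=e^(-rΔt)=0.99566
k=8 terminal: V=max(K-S,0) → 77.2525 68.8725 58.8817 46.9706 32.7700 15.8399 0.0000 0.0000 0.0000
k=7: j=0 S=47.6035 intr=73.2465 cont=72.7224 V=73.2465[EX]; j=1 S=56.7535 intr=64.0965 cont=63.5724 V=64.0965[EX]; j=2 S=67.6623 intr=53.1877 cont=52.6637 V=53.1877[EX]; j=3 S=80.6678 intr=40.1822 cont=39.6581 V=40.1822[EX]; j=4 S=96.1732 intr=24.6768 cont=24.1527 V=24.6768[EX]; j=5 S=114.6590 intr=6.1910 cont=7.8418 V=7.8418[hold]; j=6 S=136.6979 intr=0.0000 cont=0.0000 V=0.0000[hold]; j=7 S=162.9731 intr=0.0000 cont=0.0000 V=0.0000[hold]  S*(7)=96.1732
k=6: j=0 S=51.9775 intr=68.8725 cont=68.3484 V=68.8725[EX]; j=1 S=61.9683 intr=58.8817 cont=58.3576 V=58.8817[EX]; j=2 S=73.8794 intr=46.9706 cont=46.4465 V=46.9706[EX]; j=3 S=88.0800 intr=32.7700 cont=32.2459 V=32.7700[EX]; j=4 S=105.0101 intr=15.8399 cont=16.1422 V=16.1422[hold]; j=5 S=125.1944 intr=0.0000 cont=3.8822 V=3.8822[hold]; j=6 S=149.2584 intr=0.0000 cont=0.0000 V=0.0000[hold]  S*(6)=88.0800
k=5: j=0 S=56.7535 intr=64.0965 cont=63.5724 V=64.0965[EX]; j=1 S=67.6623 intr=53.1877 cont=52.6637 V=53.1877[EX]; j=2 S=80.6678 intr=40.1822 cont=39.6581 V=40.1822[EX]; j=3 S=96.1732 intr=24.6768 cont=24.3040 V=24.6768[EX]; j=4 S=114.6590 intr=6.1910 cont=9.9348 V=9.9348[hold]; j=5 S=136.6979 intr=0.0000 cont=1.9219 V=1.9219[hold]  S*(5)=96.1732
k=4: j=0 S=61.9683 intr=58.8817 cont=58.3576 V=58.8817[EX]; j=1 S=73.8794 intr=46.9706 cont=46.4465 V=46.9706[EX]; j=2 S=88.0800 intr=32.7700 cont=32.2459 V=32.7700[EX]; j=3 S=105.0101 intr=15.8399 cont=17.1900 V=17.1900[hold]; j=4 S=125.1944 intr=0.0000 cont=5.8805 V=5.8805[hold]  S*(4)=88.0800
k=3: j=0 S=67.6623 intr=53.1877 cont=52.6637 V=53.1877[EX]; j=1 S=80.6678 intr=40.1822 cont=39.6581 V=40.1822[EX]; j=2 S=96.1732 intr=24.6768 cont=24.8285 V=24.8285[hold]; j=3 S=114.6590 intr=6.1910 cont=11.4539 V=11.4539[hold]  S*(3)=80.6678
k=2: j=0 S=73.8794 intr=46.9706 cont=46.4465 V=46.9706[EX]; j=1 S=88.0800 intr=32.7700 cont=32.3219 V=32.7700[EX]; j=2 S=105.0101 intr=15.8399 cont=18.0255 V=18.0255[hold]  S*(2)=88.0800
k=1: j=0 S=80.6678 intr=40.1822 cont=39.6581 V=40.1822[EX]; j=1 S=96.1732 intr=24.6768 cont=25.2468 V=25.2468[hold]  S*(1)=80.6678
k=0: j=0 S=88.0800 intr=32.7700 cont=32.5313 V=32.7700[EX]  S*(0)=88.0800

price = 32.7700
boundary = 88.0800 80.6678 88.0800 80.6678 88.0800 96.1732 88.0800 96.1732
tree:
32.7700
40.1822 25.2468
46.9706 32.7700 18.0255
53.1877 40.1822 24.8285 11.4539
58.8817 46.9706 32.7700 17.1900 5.8805
64.0965 53.1877 40.1822 24.6768 9.9348 1.9219
68.8725 58.8817 46.9706 32.7700 16.1422 3.8822 0.0000
73.2465 64.0965 53.1877 40.1822 24.6768 7.8418 0.0000 0.0000
77.2525 68.8725 58.8817 46.9706 32.7700 15.8399 0.0000 0.0000 0.0000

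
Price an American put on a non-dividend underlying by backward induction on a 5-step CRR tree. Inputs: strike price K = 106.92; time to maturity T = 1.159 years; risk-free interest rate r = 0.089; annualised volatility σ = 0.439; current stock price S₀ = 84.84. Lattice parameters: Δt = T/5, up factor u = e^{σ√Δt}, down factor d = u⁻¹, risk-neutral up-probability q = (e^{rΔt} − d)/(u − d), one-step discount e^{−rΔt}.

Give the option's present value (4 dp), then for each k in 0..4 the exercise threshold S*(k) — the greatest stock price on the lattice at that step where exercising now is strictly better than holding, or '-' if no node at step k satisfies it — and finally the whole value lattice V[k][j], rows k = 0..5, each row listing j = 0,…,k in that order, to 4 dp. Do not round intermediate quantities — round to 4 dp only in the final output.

price = 26.1148
boundary = - 68.6766 55.5925 68.6766 84.8400
tree:
26.1148
38.2434 14.9021
51.3275 24.4128 5.8756
61.9188 38.2434 11.4013 0.5143
70.4923 51.3275 22.0800 1.0423 0.0000
77.4324 61.9188 38.2434 2.1124 0.0000 0.0000

Δt=0.23180  u=1.23536  d=0.80948  q=0.49630  discount=0.97958
step 5 (expiry): payoffs max(K−S,0) = 77.4324 61.9188 38.2434 2.1124 0.0000 0.0000
step 4: (k=4,j=0): S=36.4277, (K−S)⁺=70.4923, hold=68.3091 ⇒ V=70.4923 exercise | (k=4,j=1): S=55.5925, (K−S)⁺=51.3275, hold=49.1443 ⇒ V=51.3275 exercise | (k=4,j=2): S=84.8400, (K−S)⁺=22.0800, hold=19.8968 ⇒ V=22.0800 exercise | (k=4,j=3): S=129.4747, (K−S)⁺=0.0000, hold=1.0423 ⇒ V=1.0423 continue | (k=4,j=4): S=197.5920, (K−S)⁺=0.0000, hold=0.0000 ⇒ V=0.0000 continue  boundary S*=84.8400
step 3: (k=3,j=0): S=45.0012, (K−S)⁺=61.9188, hold=59.7356 ⇒ V=61.9188 exercise | (k=3,j=1): S=68.6766, (K−S)⁺=38.2434, hold=36.0603 ⇒ V=38.2434 exercise | (k=3,j=2): S=104.8076, (K−S)⁺=2.1124, hold=11.4013 ⇒ V=11.4013 continue | (k=3,j=3): S=159.9474, (K−S)⁺=0.0000, hold=0.5143 ⇒ V=0.5143 continue  boundary S*=68.6766
step 2: (k=2,j=0): S=55.5925, (K−S)⁺=51.3275, hold=49.1443 ⇒ V=51.3275 exercise | (k=2,j=1): S=84.8400, (K−S)⁺=22.0800, hold=24.4128 ⇒ V=24.4128 continue | (k=2,j=2): S=129.4747, (K−S)⁺=0.0000, hold=5.8756 ⇒ V=5.8756 continue  boundary S*=55.5925
step 1: (k=1,j=0): S=68.6766, (K−S)⁺=38.2434, hold=37.1944 ⇒ V=38.2434 exercise | (k=1,j=1): S=104.8076, (K−S)⁺=2.1124, hold=14.9021 ⇒ V=14.9021 continue  boundary S*=68.6766
step 0: (k=0,j=0): S=84.8400, (K−S)⁺=22.0800, hold=26.1148 ⇒ V=26.1148 continue  boundary S*=-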